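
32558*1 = 32558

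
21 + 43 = 64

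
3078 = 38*81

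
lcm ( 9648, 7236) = 28944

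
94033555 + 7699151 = 101732706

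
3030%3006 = 24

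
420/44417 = 420/44417 = 0.01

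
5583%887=261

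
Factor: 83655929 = 7^1*17^1*702991^1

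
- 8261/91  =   - 91 + 20/91 = - 90.78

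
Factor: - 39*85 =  - 3^1*5^1*13^1 * 17^1 = -3315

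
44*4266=187704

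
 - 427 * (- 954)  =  407358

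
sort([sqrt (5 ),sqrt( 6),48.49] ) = [ sqrt( 5 ),sqrt( 6 ), 48.49] 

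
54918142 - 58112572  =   - 3194430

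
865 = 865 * 1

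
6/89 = 6/89 = 0.07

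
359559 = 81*4439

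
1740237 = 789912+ 950325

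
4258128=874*4872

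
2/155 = 2/155  =  0.01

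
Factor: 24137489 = 139^1*173651^1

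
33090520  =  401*82520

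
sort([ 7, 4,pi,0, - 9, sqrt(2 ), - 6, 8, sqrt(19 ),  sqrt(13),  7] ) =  [ - 9,- 6, 0, sqrt( 2 ), pi,sqrt( 13 ),4,sqrt( 19 ),7, 7,8]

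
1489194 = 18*82733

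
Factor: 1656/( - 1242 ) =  - 2^2*3^( - 1 )  =  - 4/3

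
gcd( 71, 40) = 1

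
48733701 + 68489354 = 117223055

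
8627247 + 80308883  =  88936130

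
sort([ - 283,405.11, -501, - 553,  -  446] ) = [ - 553, - 501,-446, - 283, 405.11] 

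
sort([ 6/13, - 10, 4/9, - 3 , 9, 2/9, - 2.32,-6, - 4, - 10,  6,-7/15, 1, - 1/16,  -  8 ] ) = [ - 10,  -  10, - 8, - 6, - 4, - 3, - 2.32, - 7/15, - 1/16 , 2/9,4/9,6/13,1,6, 9 ] 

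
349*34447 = 12022003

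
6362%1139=667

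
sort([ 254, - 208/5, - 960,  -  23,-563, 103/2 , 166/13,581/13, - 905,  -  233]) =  [-960, - 905,-563,-233,-208/5,-23 , 166/13,581/13,103/2,254] 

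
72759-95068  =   - 22309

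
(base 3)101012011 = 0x1D05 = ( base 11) 5644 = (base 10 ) 7429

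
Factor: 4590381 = 3^1 *19^1*29^1*2777^1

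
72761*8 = 582088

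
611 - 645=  - 34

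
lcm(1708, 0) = 0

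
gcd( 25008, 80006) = 2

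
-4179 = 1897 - 6076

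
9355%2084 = 1019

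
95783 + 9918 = 105701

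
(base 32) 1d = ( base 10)45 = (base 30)1F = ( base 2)101101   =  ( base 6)113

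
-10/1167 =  - 10/1167=   - 0.01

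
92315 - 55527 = 36788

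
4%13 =4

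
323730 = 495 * 654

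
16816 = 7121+9695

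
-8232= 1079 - 9311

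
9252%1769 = 407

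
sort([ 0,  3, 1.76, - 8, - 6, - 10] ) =[ - 10, - 8, - 6,0,1.76  ,  3 ]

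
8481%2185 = 1926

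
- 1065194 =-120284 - 944910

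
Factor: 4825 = 5^2*193^1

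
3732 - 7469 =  - 3737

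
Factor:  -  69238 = - 2^1*13^1*2663^1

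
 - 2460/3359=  - 1 + 899/3359 = - 0.73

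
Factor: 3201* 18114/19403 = 57982914/19403 = 2^1*3^2*11^1  *  97^1 * 3019^1* 19403^( - 1)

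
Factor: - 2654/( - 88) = 1327/44 = 2^ ( - 2) *11^( - 1)*1327^1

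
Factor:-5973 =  - 3^1*11^1*181^1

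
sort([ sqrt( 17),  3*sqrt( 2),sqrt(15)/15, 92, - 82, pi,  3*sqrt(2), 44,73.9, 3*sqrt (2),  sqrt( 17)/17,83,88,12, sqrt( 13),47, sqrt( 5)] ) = [ - 82, sqrt( 17)/17, sqrt( 15) /15, sqrt(5), pi,sqrt( 13), sqrt( 17), 3*sqrt(2),3*sqrt(2) , 3*sqrt( 2), 12,44, 47,  73.9,83, 88, 92] 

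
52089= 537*97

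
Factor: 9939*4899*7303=355591548783 = 3^2*23^1 * 67^1*71^1*109^1*  3313^1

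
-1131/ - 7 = 161 + 4/7=161.57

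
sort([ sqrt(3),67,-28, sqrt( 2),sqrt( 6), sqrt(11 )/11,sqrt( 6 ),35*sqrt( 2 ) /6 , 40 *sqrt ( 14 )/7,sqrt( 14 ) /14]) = [ -28,sqrt(14 )/14,sqrt( 11)/11,sqrt( 2 ),sqrt( 3), sqrt( 6 ), sqrt( 6 ),35*sqrt ( 2)/6, 40*sqrt (14)/7,67]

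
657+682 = 1339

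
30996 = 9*3444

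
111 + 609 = 720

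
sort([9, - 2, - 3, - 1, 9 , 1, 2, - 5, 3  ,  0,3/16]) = [ - 5, - 3, - 2, - 1, 0, 3/16,1, 2, 3,9,9] 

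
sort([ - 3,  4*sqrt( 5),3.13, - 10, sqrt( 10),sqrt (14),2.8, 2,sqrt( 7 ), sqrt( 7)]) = [  -  10, - 3, 2, sqrt( 7 ), sqrt( 7),2.8, 3.13, sqrt( 10), sqrt( 14), 4*sqrt( 5 )] 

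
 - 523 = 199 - 722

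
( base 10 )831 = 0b1100111111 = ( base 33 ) P6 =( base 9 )1123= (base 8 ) 1477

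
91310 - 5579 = 85731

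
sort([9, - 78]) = [ - 78, 9] 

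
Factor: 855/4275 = 5^( - 1) =1/5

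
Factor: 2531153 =673^1*3761^1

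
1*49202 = 49202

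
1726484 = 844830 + 881654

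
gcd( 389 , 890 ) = 1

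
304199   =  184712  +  119487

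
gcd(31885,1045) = 5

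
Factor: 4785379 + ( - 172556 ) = 367^1*12569^1=4612823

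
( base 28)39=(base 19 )4H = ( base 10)93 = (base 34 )2P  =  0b1011101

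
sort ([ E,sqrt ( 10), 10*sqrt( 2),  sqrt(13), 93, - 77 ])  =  [ - 77, E, sqrt(10),sqrt ( 13),  10 * sqrt ( 2),93]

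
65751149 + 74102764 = 139853913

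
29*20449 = 593021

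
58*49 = 2842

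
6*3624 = 21744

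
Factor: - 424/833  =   - 2^3*7^(  -  2)*17^ ( - 1)*53^1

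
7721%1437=536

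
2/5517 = 2/5517 = 0.00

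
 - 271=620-891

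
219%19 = 10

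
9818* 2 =19636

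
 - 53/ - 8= 6 + 5/8 = 6.62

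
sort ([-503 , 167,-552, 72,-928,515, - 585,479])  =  [ - 928,-585, - 552, - 503, 72,167,479,515 ] 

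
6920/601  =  6920/601  =  11.51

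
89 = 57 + 32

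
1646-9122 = -7476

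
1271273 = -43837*( - 29 ) 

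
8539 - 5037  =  3502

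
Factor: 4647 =3^1*1549^1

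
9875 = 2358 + 7517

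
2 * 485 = 970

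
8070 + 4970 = 13040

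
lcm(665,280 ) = 5320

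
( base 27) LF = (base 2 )1001000110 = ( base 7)1461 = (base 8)1106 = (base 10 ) 582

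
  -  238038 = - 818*291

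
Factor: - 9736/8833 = - 2^3*11^(  -  2 )*73^(-1 )*1217^1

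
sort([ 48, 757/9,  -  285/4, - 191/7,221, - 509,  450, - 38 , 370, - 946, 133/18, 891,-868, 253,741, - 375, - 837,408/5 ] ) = [-946,-868, - 837,  -  509, - 375 , - 285/4, - 38, - 191/7,133/18,48,408/5, 757/9, 221, 253, 370,450,  741,891 ]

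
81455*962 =78359710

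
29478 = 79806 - 50328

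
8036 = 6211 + 1825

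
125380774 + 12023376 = 137404150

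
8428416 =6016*1401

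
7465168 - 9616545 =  - 2151377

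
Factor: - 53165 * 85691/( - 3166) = 4555762015/3166 = 2^ ( - 1 )*5^1*  7^3 * 31^1 * 1583^( - 1 )*85691^1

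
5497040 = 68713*80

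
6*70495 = 422970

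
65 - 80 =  - 15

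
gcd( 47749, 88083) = 1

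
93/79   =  93/79 = 1.18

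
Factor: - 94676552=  - 2^3*11834569^1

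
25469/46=553 + 31/46  =  553.67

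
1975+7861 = 9836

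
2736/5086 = 1368/2543 = 0.54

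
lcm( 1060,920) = 48760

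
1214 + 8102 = 9316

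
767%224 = 95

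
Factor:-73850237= - 73850237^1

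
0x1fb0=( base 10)8112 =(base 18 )170c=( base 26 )c00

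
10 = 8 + 2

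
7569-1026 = 6543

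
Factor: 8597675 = 5^2*241^1*1427^1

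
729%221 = 66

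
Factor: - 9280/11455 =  - 2^6*79^ ( - 1)= - 64/79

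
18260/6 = 9130/3  =  3043.33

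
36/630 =2/35  =  0.06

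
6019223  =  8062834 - 2043611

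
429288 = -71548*(-6 ) 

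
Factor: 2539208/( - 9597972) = - 2^1*3^ (-1)*7^1*31^(-1 )*25801^( - 1)* 45343^1=-  634802/2399493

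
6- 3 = 3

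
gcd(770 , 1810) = 10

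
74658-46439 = 28219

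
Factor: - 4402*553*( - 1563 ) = 3804820278 = 2^1*3^1*  7^1*31^1*71^1*79^1*521^1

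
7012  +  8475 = 15487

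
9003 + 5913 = 14916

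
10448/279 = 37+ 125/279 = 37.45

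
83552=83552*1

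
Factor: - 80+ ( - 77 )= - 157  =  - 157^1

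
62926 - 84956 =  - 22030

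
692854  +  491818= 1184672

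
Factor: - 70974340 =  - 2^2*5^1*643^1*5519^1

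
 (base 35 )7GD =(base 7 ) 35446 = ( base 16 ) 23bc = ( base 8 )21674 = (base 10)9148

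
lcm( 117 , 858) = 2574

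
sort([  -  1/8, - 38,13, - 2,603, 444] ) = [ - 38, - 2, - 1/8,13, 444,603 ] 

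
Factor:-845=-5^1*13^2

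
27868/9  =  3096 +4/9 = 3096.44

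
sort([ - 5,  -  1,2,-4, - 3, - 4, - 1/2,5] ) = [ - 5, - 4, - 4, - 3 ,  -  1, - 1/2,2,5 ] 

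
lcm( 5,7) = 35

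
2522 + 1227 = 3749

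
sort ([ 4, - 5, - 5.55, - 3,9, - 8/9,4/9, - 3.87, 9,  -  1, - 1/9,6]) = [  -  5.55, - 5, - 3.87, -3, - 1 , - 8/9, - 1/9, 4/9,4, 6,9,9] 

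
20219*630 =12737970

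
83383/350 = 83383/350 = 238.24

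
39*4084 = 159276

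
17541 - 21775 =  - 4234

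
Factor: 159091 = 23^1*6917^1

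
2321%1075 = 171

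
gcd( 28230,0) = 28230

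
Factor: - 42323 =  - 42323^1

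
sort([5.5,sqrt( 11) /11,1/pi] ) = [sqrt ( 11)/11, 1/pi,5.5]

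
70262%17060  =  2022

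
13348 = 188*71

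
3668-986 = 2682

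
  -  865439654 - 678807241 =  - 1544246895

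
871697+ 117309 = 989006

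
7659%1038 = 393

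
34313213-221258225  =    -  186945012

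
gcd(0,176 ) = 176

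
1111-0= 1111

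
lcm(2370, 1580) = 4740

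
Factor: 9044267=23^1*173^1 * 2273^1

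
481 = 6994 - 6513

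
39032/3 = 39032/3 = 13010.67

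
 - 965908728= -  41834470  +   - 924074258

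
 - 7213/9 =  - 802  +  5/9  =  - 801.44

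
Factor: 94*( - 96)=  - 2^6*3^1*47^1=- 9024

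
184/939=184/939 = 0.20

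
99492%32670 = 1482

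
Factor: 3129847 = 7^1*83^1*5387^1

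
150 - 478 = - 328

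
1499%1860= 1499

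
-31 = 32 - 63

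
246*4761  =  1171206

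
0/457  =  0 = 0.00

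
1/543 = 1/543 = 0.00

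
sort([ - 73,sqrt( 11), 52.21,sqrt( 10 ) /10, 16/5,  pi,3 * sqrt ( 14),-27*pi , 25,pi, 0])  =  [ - 27* pi, - 73, 0, sqrt( 10 )/10,pi, pi,16/5, sqrt( 11 ),3*sqrt( 14) , 25 , 52.21]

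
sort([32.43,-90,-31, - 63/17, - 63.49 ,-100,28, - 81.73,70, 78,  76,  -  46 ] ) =[-100,  -  90, - 81.73,-63.49, - 46, - 31,-63/17 , 28,  32.43,70,76, 78 ]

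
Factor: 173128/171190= 268/265 =2^2*5^( - 1) * 53^( - 1)*67^1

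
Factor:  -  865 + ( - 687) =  - 2^4 * 97^1 = - 1552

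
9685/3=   9685/3 = 3228.33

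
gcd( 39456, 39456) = 39456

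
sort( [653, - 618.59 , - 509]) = [ - 618.59, - 509, 653] 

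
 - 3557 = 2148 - 5705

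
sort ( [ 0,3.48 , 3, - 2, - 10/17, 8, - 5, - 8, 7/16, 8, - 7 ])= [ - 8,-7, - 5, - 2, - 10/17,0, 7/16,3,3.48, 8, 8]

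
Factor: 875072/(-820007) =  - 2^6 * 11^2*109^(-1)*113^1*7523^( - 1)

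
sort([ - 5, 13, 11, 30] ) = [ - 5,11,13,30] 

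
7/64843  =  7/64843 = 0.00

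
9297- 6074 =3223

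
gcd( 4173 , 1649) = 1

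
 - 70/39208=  - 1 + 19569/19604 = -0.00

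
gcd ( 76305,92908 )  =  1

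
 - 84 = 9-93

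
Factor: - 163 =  - 163^1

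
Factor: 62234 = 2^1*29^2 * 37^1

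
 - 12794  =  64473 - 77267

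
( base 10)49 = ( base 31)1I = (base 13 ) 3A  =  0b110001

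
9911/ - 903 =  - 9911/903 = - 10.98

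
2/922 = 1/461 = 0.00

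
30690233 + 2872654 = 33562887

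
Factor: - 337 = - 337^1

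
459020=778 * 590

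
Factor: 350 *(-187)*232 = -2^4*5^2 * 7^1*11^1 *17^1 * 29^1 = - 15184400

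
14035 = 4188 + 9847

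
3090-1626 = 1464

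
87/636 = 29/212 = 0.14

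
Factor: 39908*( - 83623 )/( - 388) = 834306671/97=11^1*17^1*97^( - 1 )*907^1*4919^1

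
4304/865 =4+844/865 = 4.98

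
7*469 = 3283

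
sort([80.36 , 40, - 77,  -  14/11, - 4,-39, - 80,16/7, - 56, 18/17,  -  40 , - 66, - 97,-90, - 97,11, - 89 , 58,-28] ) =[ - 97, - 97 , - 90, - 89, - 80, - 77, - 66,-56,  -  40, - 39, - 28, - 4, - 14/11, 18/17,16/7, 11,40,58, 80.36]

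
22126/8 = 2765 + 3/4 = 2765.75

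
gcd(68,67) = 1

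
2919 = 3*973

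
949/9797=949/9797 = 0.10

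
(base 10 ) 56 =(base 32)1O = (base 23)2a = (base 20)2G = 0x38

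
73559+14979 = 88538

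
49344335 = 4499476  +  44844859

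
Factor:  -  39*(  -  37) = 1443 = 3^1*13^1*37^1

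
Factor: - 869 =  - 11^1*79^1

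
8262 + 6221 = 14483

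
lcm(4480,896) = 4480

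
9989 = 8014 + 1975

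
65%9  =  2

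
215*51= 10965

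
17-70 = - 53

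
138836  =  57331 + 81505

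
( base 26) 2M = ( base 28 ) 2i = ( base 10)74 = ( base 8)112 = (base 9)82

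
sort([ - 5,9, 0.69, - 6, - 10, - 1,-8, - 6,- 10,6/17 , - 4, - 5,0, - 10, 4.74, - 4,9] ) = [-10, - 10, - 10, - 8,-6, - 6, - 5, - 5, - 4, - 4, - 1,0, 6/17, 0.69,4.74, 9,9]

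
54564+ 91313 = 145877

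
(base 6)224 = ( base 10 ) 88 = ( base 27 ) 37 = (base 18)4G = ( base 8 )130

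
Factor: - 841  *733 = - 616453 = - 29^2*733^1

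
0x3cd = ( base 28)16L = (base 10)973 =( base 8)1715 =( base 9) 1301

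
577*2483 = 1432691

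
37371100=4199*8900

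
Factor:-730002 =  - 2^1*3^1 * 7^2* 13^1*191^1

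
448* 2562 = 1147776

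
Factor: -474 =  - 2^1*3^1*79^1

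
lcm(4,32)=32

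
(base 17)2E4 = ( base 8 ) 1464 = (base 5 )11240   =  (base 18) 29A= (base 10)820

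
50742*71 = 3602682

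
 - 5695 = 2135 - 7830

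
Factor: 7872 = 2^6*3^1*41^1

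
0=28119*0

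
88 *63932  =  5626016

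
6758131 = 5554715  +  1203416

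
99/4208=99/4208 = 0.02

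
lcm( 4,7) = 28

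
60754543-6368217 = 54386326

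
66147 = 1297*51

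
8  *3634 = 29072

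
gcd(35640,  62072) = 8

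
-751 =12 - 763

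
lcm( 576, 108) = 1728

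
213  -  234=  - 21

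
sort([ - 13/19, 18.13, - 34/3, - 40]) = [-40, - 34/3 , - 13/19,18.13] 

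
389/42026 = 389/42026 = 0.01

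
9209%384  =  377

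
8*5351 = 42808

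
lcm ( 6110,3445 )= 323830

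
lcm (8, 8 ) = 8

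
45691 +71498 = 117189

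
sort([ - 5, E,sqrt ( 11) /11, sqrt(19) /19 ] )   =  [-5,sqrt(19) /19,sqrt( 11 )/11,E] 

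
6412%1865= 817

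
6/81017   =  6/81017 = 0.00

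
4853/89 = 4853/89=54.53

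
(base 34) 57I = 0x1794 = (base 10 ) 6036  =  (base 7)23412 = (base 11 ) 4598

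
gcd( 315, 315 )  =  315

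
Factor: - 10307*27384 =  -2^3 * 3^1*7^1 * 11^1*163^1* 937^1 = -282246888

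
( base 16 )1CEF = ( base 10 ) 7407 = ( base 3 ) 101011100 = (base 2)1110011101111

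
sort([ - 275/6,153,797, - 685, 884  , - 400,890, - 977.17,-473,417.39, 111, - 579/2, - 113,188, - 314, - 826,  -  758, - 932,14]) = [-977.17,-932, - 826, - 758, - 685, - 473, - 400, - 314, - 579/2, - 113, - 275/6,14, 111,153,188,417.39,  797,884,890 ] 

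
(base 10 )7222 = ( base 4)1300312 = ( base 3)100220111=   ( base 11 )5476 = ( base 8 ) 16066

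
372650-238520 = 134130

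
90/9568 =45/4784 = 0.01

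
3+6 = 9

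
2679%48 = 39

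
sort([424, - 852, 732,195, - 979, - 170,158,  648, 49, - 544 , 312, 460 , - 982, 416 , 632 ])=[ - 982,  -  979,- 852 , - 544  , - 170 , 49, 158, 195,312, 416, 424, 460,632,  648, 732 ] 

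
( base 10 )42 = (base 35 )17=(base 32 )1a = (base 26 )1G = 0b101010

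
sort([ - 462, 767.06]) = [ -462,767.06]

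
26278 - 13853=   12425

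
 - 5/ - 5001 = 5/5001 = 0.00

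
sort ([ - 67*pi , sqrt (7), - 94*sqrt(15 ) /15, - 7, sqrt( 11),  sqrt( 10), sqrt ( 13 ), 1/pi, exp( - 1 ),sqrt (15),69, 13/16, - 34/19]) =[  -  67*pi, - 94*sqrt( 15)/15, - 7, - 34/19, 1/pi,exp( - 1), 13/16, sqrt( 7), sqrt( 10 ), sqrt ( 11), sqrt (13 ), sqrt( 15 ), 69]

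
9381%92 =89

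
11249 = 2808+8441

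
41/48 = 41/48 = 0.85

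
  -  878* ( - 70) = 61460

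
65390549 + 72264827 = 137655376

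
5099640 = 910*5604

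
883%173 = 18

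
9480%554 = 62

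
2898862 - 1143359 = 1755503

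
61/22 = 61/22 = 2.77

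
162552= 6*27092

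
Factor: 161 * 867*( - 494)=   -  2^1*3^1*7^1*13^1*17^2*19^1*23^1  =  - 68955978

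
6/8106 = 1/1351 = 0.00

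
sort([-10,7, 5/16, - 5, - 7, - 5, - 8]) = [ - 10, - 8,  -  7, - 5, - 5 , 5/16,7]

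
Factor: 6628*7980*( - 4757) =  - 2^4*3^1*  5^1*7^1 * 19^1 * 67^1*71^1*1657^1 = - 251604580080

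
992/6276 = 248/1569 = 0.16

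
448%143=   19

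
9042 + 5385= 14427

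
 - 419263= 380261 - 799524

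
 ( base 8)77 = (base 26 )2B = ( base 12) 53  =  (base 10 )63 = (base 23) 2H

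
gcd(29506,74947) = 1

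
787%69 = 28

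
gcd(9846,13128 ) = 3282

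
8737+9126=17863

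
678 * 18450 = 12509100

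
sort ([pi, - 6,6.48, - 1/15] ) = [ - 6,-1/15,  pi,6.48] 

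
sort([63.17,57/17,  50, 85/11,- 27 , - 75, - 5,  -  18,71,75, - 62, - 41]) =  [ - 75, - 62,  -  41, - 27, - 18, - 5 , 57/17,85/11, 50,63.17,  71, 75]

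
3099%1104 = 891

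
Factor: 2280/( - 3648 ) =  - 2^ ( - 3 )* 5^1=- 5/8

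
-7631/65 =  - 587/5 = - 117.40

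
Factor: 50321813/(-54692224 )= -2^(-7)*37^1*427283^(-1)*1360049^1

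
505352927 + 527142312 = 1032495239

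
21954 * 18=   395172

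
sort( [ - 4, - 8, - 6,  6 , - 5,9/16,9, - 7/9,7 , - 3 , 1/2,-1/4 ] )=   [ - 8,  -  6, - 5, - 4, - 3, - 7/9,-1/4, 1/2 , 9/16,6,7,9 ] 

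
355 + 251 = 606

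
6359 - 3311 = 3048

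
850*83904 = 71318400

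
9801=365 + 9436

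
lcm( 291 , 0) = 0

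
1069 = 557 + 512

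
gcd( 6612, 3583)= 1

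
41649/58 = 718  +  5/58 = 718.09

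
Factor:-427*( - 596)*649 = 165165308 =2^2*7^1*11^1*59^1*61^1*149^1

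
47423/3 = 15807+2/3= 15807.67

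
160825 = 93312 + 67513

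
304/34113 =304/34113  =  0.01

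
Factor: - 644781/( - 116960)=2^ (-5) * 3^1*5^ ( - 1)* 17^( -1 )*43^(-1 )*197^1 * 1091^1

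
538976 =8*67372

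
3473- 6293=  - 2820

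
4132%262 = 202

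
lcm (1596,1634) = 68628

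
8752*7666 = 67092832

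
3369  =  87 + 3282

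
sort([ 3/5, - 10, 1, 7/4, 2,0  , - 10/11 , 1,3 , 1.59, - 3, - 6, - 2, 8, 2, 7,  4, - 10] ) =[-10, - 10,  -  6,  -  3, - 2, - 10/11, 0, 3/5,  1,1, 1.59,7/4, 2,2, 3 , 4,7,8]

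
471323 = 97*4859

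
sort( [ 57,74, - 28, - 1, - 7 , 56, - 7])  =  [-28, - 7,-7, - 1,56,57, 74]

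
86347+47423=133770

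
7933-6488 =1445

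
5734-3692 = 2042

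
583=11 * 53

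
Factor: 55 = 5^1 * 11^1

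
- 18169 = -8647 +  - 9522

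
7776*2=15552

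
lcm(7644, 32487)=129948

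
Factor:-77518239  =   - 3^1*25839413^1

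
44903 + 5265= 50168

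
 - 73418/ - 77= 953+37/77=953.48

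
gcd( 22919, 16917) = 1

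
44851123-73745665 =-28894542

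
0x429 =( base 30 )15F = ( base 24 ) 1K9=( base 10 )1065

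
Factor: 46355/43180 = 73/68 = 2^( - 2)*17^( - 1)*73^1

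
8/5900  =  2/1475 =0.00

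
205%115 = 90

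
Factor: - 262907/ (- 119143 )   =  421^(-1 )*929^1 =929/421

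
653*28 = 18284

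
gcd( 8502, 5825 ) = 1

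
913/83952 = 83/7632 =0.01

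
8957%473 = 443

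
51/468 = 17/156 = 0.11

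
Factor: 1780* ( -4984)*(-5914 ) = 2^6*5^1*7^1*89^2 *2957^1 = 52466169280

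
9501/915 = 10 + 117/305 = 10.38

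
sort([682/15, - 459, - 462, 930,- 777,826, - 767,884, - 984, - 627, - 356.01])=[ - 984, - 777,-767, - 627, - 462,- 459, - 356.01, 682/15,826, 884,930] 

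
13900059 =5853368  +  8046691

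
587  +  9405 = 9992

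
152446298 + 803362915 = 955809213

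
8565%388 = 29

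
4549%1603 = 1343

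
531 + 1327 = 1858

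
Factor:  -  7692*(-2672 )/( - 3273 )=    - 2^6*167^1*641^1*1091^ ( - 1)=- 6851008/1091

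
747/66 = 11 + 7/22 = 11.32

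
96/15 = 32/5 = 6.40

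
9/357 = 3/119 = 0.03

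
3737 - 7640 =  -3903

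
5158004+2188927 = 7346931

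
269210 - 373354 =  - 104144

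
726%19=4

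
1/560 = 1/560 = 0.00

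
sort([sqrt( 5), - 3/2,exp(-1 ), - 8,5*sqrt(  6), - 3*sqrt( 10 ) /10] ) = [ - 8, - 3/2, - 3*sqrt(10)/10  ,  exp( - 1 ), sqrt( 5),5*sqrt (6)] 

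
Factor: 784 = 2^4*7^2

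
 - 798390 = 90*( - 8871 ) 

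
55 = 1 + 54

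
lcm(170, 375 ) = 12750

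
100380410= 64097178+36283232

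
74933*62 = 4645846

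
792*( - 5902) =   -  4674384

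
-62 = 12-74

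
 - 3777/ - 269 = 3777/269 = 14.04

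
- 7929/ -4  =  7929/4 = 1982.25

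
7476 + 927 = 8403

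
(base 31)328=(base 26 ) 49F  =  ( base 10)2953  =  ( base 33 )2NG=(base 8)5611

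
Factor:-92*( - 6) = 552 = 2^3*3^1*23^1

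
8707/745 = 11 + 512/745 = 11.69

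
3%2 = 1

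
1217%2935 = 1217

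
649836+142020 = 791856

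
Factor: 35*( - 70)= - 2450 = - 2^1*5^2*7^2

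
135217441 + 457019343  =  592236784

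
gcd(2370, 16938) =6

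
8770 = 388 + 8382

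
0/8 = 0 = 0.00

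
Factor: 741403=13^2*41^1*107^1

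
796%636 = 160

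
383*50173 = 19216259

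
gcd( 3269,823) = 1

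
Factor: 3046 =2^1*1523^1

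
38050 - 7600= 30450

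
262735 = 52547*5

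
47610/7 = 47610/7 = 6801.43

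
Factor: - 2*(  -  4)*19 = 2^3*19^1 = 152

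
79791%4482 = 3597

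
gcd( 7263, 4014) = 9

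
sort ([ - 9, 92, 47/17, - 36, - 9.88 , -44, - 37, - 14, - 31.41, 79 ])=[ - 44, - 37, - 36,  -  31.41, - 14,-9.88, - 9,47/17 , 79,92]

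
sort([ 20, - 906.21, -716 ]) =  [-906.21,-716,20]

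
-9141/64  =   - 143 + 11/64  =  - 142.83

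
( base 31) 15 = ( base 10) 36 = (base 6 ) 100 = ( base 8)44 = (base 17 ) 22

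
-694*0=0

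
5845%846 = 769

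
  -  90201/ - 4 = 90201/4 = 22550.25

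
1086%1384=1086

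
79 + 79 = 158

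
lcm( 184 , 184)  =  184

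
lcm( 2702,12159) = 24318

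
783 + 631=1414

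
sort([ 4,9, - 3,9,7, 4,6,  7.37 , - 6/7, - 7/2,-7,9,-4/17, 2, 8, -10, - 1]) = [-10 , - 7,- 7/2, -3,-1,-6/7, - 4/17,2,4,  4,6,  7,7.37, 8, 9, 9, 9]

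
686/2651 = 686/2651= 0.26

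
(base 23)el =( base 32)an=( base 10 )343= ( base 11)292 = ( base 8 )527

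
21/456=7/152= 0.05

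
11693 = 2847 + 8846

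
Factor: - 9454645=- 5^1*389^1 * 4861^1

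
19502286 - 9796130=9706156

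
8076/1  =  8076 = 8076.00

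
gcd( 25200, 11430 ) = 90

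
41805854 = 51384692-9578838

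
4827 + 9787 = 14614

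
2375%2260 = 115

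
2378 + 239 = 2617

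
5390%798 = 602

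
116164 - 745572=- 629408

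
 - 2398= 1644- 4042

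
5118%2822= 2296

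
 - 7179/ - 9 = 2393/3 = 797.67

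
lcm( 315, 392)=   17640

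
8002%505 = 427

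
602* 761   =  458122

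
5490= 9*610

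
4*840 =3360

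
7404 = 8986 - 1582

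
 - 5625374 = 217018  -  5842392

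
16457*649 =10680593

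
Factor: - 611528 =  - 2^3*76441^1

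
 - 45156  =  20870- 66026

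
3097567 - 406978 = 2690589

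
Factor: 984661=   367^1*2683^1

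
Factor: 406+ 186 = 2^4 * 37^1= 592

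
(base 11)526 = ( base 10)633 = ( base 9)773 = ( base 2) 1001111001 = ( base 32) jp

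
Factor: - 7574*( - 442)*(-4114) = -13772470712 = -2^3*7^1*11^2*13^1*17^2*541^1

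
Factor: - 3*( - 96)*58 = 16704  =  2^6*3^2 *29^1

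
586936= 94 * 6244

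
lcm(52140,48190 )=3180540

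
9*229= 2061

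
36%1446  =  36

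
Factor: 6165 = 3^2*5^1*137^1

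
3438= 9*382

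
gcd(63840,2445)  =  15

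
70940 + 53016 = 123956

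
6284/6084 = 1571/1521 = 1.03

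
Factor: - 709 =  - 709^1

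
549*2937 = 1612413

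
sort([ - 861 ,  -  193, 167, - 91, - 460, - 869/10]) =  [ - 861, - 460, - 193, - 91, - 869/10, 167 ] 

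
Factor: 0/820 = 0^1  =  0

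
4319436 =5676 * 761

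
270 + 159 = 429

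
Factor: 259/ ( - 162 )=- 2^(-1 )*3^( - 4)*7^1*37^1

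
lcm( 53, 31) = 1643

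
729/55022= 729/55022=0.01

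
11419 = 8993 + 2426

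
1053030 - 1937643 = -884613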